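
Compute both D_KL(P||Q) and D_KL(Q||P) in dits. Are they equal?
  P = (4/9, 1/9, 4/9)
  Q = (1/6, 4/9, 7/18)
D_KL(P||Q) = 0.1482, D_KL(Q||P) = 0.1740

KL divergence is not symmetric: D_KL(P||Q) ≠ D_KL(Q||P) in general.

D_KL(P||Q) = 0.1482 dits
D_KL(Q||P) = 0.1740 dits

No, they are not equal!

This asymmetry is why KL divergence is not a true distance metric.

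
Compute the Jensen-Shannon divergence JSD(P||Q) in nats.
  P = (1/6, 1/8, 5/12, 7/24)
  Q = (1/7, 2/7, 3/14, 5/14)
0.0348 nats

Jensen-Shannon divergence is:
JSD(P||Q) = 0.5 × D_KL(P||M) + 0.5 × D_KL(Q||M)
where M = 0.5 × (P + Q) is the mixture distribution.

M = 0.5 × (1/6, 1/8, 5/12, 7/24) + 0.5 × (1/7, 2/7, 3/14, 5/14) = (0.154762, 0.205357, 0.315476, 0.324405)

D_KL(P||M) = 0.0352 nats
D_KL(Q||M) = 0.0344 nats

JSD(P||Q) = 0.5 × 0.0352 + 0.5 × 0.0344 = 0.0348 nats

Unlike KL divergence, JSD is symmetric and bounded: 0 ≤ JSD ≤ log(2).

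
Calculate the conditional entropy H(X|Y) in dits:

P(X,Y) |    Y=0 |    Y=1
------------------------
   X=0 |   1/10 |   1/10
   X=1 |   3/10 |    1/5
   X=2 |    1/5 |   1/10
0.4442 dits

Using the chain rule: H(X|Y) = H(X,Y) - H(Y)

First, compute H(X,Y) = 0.7365 dits

Marginal P(Y) = (3/5, 2/5)
H(Y) = 0.2923 dits

H(X|Y) = H(X,Y) - H(Y) = 0.7365 - 0.2923 = 0.4442 dits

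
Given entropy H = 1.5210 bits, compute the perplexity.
2.8699

Perplexity is 2^H (or exp(H) for natural log).

H = 1.5210 bits
Perplexity = 2^1.5210 = 2.8699

Interpretation: The model's uncertainty is equivalent to choosing uniformly among 2.9 options.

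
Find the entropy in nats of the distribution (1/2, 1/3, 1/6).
1.0114 nats

Shannon entropy is H(X) = -Σ p(x) log p(x).

For P = (1/2, 1/3, 1/6):
H = -1/2 × log_e(1/2) -1/3 × log_e(1/3) -1/6 × log_e(1/6)
H = 1.0114 nats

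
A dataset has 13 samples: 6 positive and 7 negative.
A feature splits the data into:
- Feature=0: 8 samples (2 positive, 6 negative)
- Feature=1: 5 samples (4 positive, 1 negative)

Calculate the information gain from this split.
0.2188 bits

Information Gain = H(Y) - H(Y|Feature)

Before split:
P(positive) = 6/13 = 0.4615
H(Y) = 0.9957 bits

After split:
Feature=0: H = 0.8113 bits (weight = 8/13)
Feature=1: H = 0.7219 bits (weight = 5/13)
H(Y|Feature) = (8/13)×0.8113 + (5/13)×0.7219 = 0.7769 bits

Information Gain = 0.9957 - 0.7769 = 0.2188 bits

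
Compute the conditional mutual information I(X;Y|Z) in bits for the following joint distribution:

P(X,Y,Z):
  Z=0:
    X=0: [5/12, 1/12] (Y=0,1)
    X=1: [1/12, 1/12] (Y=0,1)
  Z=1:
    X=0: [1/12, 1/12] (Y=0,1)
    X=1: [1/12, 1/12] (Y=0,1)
0.0492 bits

Conditional mutual information: I(X;Y|Z) = H(X|Z) + H(Y|Z) - H(X,Y|Z)

H(Z) = 0.9183
H(X,Z) = 1.7925 → H(X|Z) = 0.8742
H(Y,Z) = 1.7925 → H(Y|Z) = 0.8742
H(X,Y,Z) = 2.6175 → H(X,Y|Z) = 1.6992

I(X;Y|Z) = 0.8742 + 0.8742 - 1.6992 = 0.0492 bits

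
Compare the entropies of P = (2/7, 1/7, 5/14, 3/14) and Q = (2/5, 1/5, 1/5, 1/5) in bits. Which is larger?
P

Computing entropies in bits:
H(P) = 1.9242
H(Q) = 1.9219

Distribution P has higher entropy.

Intuition: The distribution closer to uniform (more spread out) has higher entropy.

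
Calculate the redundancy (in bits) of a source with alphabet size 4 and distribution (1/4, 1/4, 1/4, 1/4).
0.0000 bits

Redundancy measures how far a source is from maximum entropy:
R = H_max - H(X)

Maximum entropy for 4 symbols: H_max = log_2(4) = 2.0000 bits
Actual entropy: H(X) = 2.0000 bits
Redundancy: R = 2.0000 - 2.0000 = 0.0000 bits

This redundancy represents potential for compression: the source could be compressed by 0.0000 bits per symbol.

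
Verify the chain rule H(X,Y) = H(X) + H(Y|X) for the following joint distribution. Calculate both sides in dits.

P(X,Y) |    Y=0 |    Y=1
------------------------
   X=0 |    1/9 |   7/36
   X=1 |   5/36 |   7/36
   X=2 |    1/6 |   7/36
H(X,Y) = 0.7697, H(X) = 0.4761, H(Y|X) = 0.2935 (all in dits)

Chain rule: H(X,Y) = H(X) + H(Y|X)

Left side — joint entropy directly:
H(X,Y) = -Σ p(x,y) log p(x,y) = 0.7697 dits

Right side — compute H(Y|X) from the conditional distributions:
P(X) = (11/36, 1/3, 13/36), so H(X) = 0.4761 dits
H(Y|X) = Σ_x P(X=x) · H(Y|X=x):
  P(Y|X=0) = (4/11, 7/11), H(Y|X=0) = 0.2847, weight P(X=0) = 11/36
  P(Y|X=1) = (5/12, 7/12), H(Y|X=1) = 0.2950, weight P(X=1) = 1/3
  P(Y|X=2) = (6/13, 7/13), H(Y|X=2) = 0.2997, weight P(X=2) = 13/36
H(Y|X) = 0.2935 dits

H(X) + H(Y|X) = 0.4761 + 0.2935 = 0.7697 dits

Both sides equal 0.7697 dits. ✓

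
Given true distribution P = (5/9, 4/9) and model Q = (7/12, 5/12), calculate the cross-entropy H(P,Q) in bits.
0.9934 bits

Cross-entropy: H(P,Q) = -Σ p(x) log q(x)

Alternatively: H(P,Q) = H(P) + D_KL(P||Q)
H(P) = 0.9911 bits
D_KL(P||Q) = 0.0023 bits

H(P,Q) = 0.9911 + 0.0023 = 0.9934 bits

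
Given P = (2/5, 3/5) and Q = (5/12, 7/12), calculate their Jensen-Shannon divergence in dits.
0.0001 dits

Jensen-Shannon divergence is:
JSD(P||Q) = 0.5 × D_KL(P||M) + 0.5 × D_KL(Q||M)
where M = 0.5 × (P + Q) is the mixture distribution.

M = 0.5 × (2/5, 3/5) + 0.5 × (5/12, 7/12) = (0.408333, 0.591667)

D_KL(P||M) = 0.0001 dits
D_KL(Q||M) = 0.0001 dits

JSD(P||Q) = 0.5 × 0.0001 + 0.5 × 0.0001 = 0.0001 dits

Unlike KL divergence, JSD is symmetric and bounded: 0 ≤ JSD ≤ log(2).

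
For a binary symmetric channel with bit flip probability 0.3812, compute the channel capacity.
0.0411 bits

For a binary symmetric channel (BSC) with error probability p:
Capacity C = 1 - H(p) bits per symbol

where H(p) = -p log₂(p) - (1-p) log₂(1-p) is the binary entropy function.

H(0.3812) = 0.9589 bits
C = 1 - 0.9589 = 0.0411 bits per symbol

This means we can reliably transmit up to 0.0411 bits of information per channel use.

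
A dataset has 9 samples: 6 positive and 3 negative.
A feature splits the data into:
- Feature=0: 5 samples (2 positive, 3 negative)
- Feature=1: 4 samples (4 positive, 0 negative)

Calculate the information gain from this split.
0.3789 bits

Information Gain = H(Y) - H(Y|Feature)

Before split:
P(positive) = 6/9 = 0.6667
H(Y) = 0.9183 bits

After split:
Feature=0: H = 0.9710 bits (weight = 5/9)
Feature=1: H = 0.0000 bits (weight = 4/9)
H(Y|Feature) = (5/9)×0.9710 + (4/9)×0.0000 = 0.5394 bits

Information Gain = 0.9183 - 0.5394 = 0.3789 bits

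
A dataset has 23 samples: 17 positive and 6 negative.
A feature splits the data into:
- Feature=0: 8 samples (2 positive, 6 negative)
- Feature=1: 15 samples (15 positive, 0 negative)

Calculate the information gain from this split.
0.5459 bits

Information Gain = H(Y) - H(Y|Feature)

Before split:
P(positive) = 17/23 = 0.7391
H(Y) = 0.8281 bits

After split:
Feature=0: H = 0.8113 bits (weight = 8/23)
Feature=1: H = 0.0000 bits (weight = 15/23)
H(Y|Feature) = (8/23)×0.8113 + (15/23)×0.0000 = 0.2822 bits

Information Gain = 0.8281 - 0.2822 = 0.5459 bits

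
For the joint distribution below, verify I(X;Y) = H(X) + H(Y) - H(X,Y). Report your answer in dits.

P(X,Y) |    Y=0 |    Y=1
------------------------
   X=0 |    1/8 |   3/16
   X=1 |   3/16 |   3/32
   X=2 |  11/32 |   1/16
I(X;Y) = 0.0346 dits

Mutual information has multiple equivalent forms:
- I(X;Y) = H(X) - H(X|Y)
- I(X;Y) = H(Y) - H(Y|X)
- I(X;Y) = H(X) + H(Y) - H(X,Y)

Computing all quantities:
H(X) = 0.4717, H(Y) = 0.2795, H(X,Y) = 0.7166
H(X|Y) = 0.4371, H(Y|X) = 0.2448

Verification:
H(X) - H(X|Y) = 0.4717 - 0.4371 = 0.0346
H(Y) - H(Y|X) = 0.2795 - 0.2448 = 0.0346
H(X) + H(Y) - H(X,Y) = 0.4717 + 0.2795 - 0.7166 = 0.0346

All forms give I(X;Y) = 0.0346 dits. ✓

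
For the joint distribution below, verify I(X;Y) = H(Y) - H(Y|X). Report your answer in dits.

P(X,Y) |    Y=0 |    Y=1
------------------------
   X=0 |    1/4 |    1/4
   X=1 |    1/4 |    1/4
I(X;Y) = 0.0000 dits

Mutual information has multiple equivalent forms:
- I(X;Y) = H(X) - H(X|Y)
- I(X;Y) = H(Y) - H(Y|X)
- I(X;Y) = H(X) + H(Y) - H(X,Y)

Computing all quantities:
H(X) = 0.3010, H(Y) = 0.3010, H(X,Y) = 0.6021
H(X|Y) = 0.3010, H(Y|X) = 0.3010

Verification:
H(X) - H(X|Y) = 0.3010 - 0.3010 = 0.0000
H(Y) - H(Y|X) = 0.3010 - 0.3010 = 0.0000
H(X) + H(Y) - H(X,Y) = 0.3010 + 0.3010 - 0.6021 = 0.0000

All forms give I(X;Y) = 0.0000 dits. ✓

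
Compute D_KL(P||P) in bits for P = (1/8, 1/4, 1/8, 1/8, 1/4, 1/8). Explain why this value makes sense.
0.0000 bits

KL divergence satisfies the Gibbs inequality: D_KL(P||Q) ≥ 0 for all distributions P, Q.

D_KL(P||Q) = Σ p(x) log(p(x)/q(x))
Each term is p(x) × log_2(p(x)/p(x)) = p(x) × log_2(1) = 0, so the sum is 0.
D_KL(P||Q) = 0.0000 bits

When P = Q, the KL divergence is exactly 0, as there is no 'divergence' between identical distributions.

This non-negativity is a fundamental property: relative entropy cannot be negative because it measures how different Q is from P.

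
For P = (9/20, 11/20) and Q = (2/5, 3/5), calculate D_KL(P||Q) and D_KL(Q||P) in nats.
D_KL(P||Q) = 0.0051, D_KL(Q||P) = 0.0051

KL divergence is not symmetric: D_KL(P||Q) ≠ D_KL(Q||P) in general.

D_KL(P||Q) = 0.0051 nats
D_KL(Q||P) = 0.0051 nats

In this case they happen to be equal (to 4 decimal places).

This asymmetry is why KL divergence is not a true distance metric.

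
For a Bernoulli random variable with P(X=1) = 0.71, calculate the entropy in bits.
0.8687 bits

The binary entropy function is:
H(p) = -p log(p) - (1-p) log(1-p)

H(0.71) = -0.71 × log_2(0.71) - 0.29 × log_2(0.29)
H(0.71) = 0.8687 bits

Note: Binary entropy is maximized at p=0.5 (H=1 bit) and minimized at p=0 or p=1 (H=0).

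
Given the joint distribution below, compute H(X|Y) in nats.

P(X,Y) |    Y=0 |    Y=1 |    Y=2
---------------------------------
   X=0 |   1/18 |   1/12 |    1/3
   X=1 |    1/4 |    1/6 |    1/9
0.5539 nats

Using the chain rule: H(X|Y) = H(X,Y) - H(Y)

First, compute H(X,Y) = 1.6232 nats

Marginal P(Y) = (11/36, 1/4, 4/9)
H(Y) = 1.0693 nats

H(X|Y) = H(X,Y) - H(Y) = 1.6232 - 1.0693 = 0.5539 nats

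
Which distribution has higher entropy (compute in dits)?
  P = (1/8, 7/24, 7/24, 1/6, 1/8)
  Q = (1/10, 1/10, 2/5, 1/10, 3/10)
P

Computing entropies in dits:
H(P) = 0.6676
H(Q) = 0.6160

Distribution P has higher entropy.

Intuition: The distribution closer to uniform (more spread out) has higher entropy.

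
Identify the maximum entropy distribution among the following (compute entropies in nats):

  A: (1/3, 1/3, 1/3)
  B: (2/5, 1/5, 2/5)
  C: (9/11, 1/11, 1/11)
A

For a discrete distribution over n outcomes, entropy is maximized by the uniform distribution.

Computing entropies:
H(A) = 1.0986 nats
H(B) = 1.0549 nats
H(C) = 0.6002 nats

The uniform distribution (where all probabilities equal 1/3) achieves the maximum entropy of log_e(3) = 1.0986 nats.

Distribution A has the highest entropy.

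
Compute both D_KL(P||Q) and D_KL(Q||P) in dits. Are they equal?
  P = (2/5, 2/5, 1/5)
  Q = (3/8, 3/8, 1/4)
D_KL(P||Q) = 0.0030, D_KL(Q||P) = 0.0032

KL divergence is not symmetric: D_KL(P||Q) ≠ D_KL(Q||P) in general.

D_KL(P||Q) = 0.0030 dits
D_KL(Q||P) = 0.0032 dits

No, they are not equal!

This asymmetry is why KL divergence is not a true distance metric.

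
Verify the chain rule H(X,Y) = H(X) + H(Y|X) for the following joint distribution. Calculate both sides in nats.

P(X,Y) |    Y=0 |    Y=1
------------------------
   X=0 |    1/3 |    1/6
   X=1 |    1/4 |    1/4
H(X,Y) = 1.3580, H(X) = 0.6931, H(Y|X) = 0.6648 (all in nats)

Chain rule: H(X,Y) = H(X) + H(Y|X)

Left side — joint entropy directly:
H(X,Y) = -Σ p(x,y) log p(x,y) = 1.3580 nats

Right side — compute H(Y|X) from the conditional distributions:
P(X) = (1/2, 1/2), so H(X) = 0.6931 nats
H(Y|X) = Σ_x P(X=x) · H(Y|X=x):
  P(Y|X=0) = (2/3, 1/3), H(Y|X=0) = 0.6365, weight P(X=0) = 1/2
  P(Y|X=1) = (1/2, 1/2), H(Y|X=1) = 0.6931, weight P(X=1) = 1/2
H(Y|X) = 0.6648 nats

H(X) + H(Y|X) = 0.6931 + 0.6648 = 1.3580 nats

Both sides equal 1.3580 nats. ✓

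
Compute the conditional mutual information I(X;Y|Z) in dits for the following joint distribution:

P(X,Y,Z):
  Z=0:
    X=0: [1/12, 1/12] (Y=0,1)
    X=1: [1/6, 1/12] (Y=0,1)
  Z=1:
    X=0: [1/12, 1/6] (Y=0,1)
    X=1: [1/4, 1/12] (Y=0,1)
0.0250 dits

Conditional mutual information: I(X;Y|Z) = H(X|Z) + H(Y|Z) - H(X,Y|Z)

H(Z) = 0.2950
H(X,Z) = 0.5898 → H(X|Z) = 0.2948
H(Y,Z) = 0.5898 → H(Y|Z) = 0.2948
H(X,Y,Z) = 0.8596 → H(X,Y|Z) = 0.5646

I(X;Y|Z) = 0.2948 + 0.2948 - 0.5646 = 0.0250 dits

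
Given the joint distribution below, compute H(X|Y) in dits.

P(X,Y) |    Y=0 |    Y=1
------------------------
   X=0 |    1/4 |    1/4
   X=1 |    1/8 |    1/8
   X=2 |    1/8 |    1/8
0.4515 dits

Using the chain rule: H(X|Y) = H(X,Y) - H(Y)

First, compute H(X,Y) = 0.7526 dits

Marginal P(Y) = (1/2, 1/2)
H(Y) = 0.3010 dits

H(X|Y) = H(X,Y) - H(Y) = 0.7526 - 0.3010 = 0.4515 dits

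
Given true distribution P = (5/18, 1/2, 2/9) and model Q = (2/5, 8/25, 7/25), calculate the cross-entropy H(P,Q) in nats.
1.1071 nats

Cross-entropy: H(P,Q) = -Σ p(x) log q(x)

Alternatively: H(P,Q) = H(P) + D_KL(P||Q)
H(P) = 1.0366 nats
D_KL(P||Q) = 0.0705 nats

H(P,Q) = 1.0366 + 0.0705 = 1.1071 nats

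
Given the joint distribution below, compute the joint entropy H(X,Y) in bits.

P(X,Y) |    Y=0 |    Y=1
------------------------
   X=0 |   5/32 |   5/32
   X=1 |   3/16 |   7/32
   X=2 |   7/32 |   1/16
2.4990 bits

Joint entropy is H(X,Y) = -Σ_{x,y} p(x,y) log p(x,y).

Summing over all non-zero entries:
H(X,Y) = -[5/32·log_2(5/32) + 5/32·log_2(5/32) + 3/16·log_2(3/16) + 7/32·log_2(7/32) + 7/32·log_2(7/32) + 1/16·log_2(1/16)]
H(X,Y) = 2.4990 bits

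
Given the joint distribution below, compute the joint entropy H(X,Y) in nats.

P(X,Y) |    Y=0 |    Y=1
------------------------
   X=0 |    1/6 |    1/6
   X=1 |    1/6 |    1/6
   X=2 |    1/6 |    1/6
1.7918 nats

Joint entropy is H(X,Y) = -Σ_{x,y} p(x,y) log p(x,y).

Summing over all non-zero entries:
H(X,Y) = -[1/6·log_e(1/6) + 1/6·log_e(1/6) + 1/6·log_e(1/6) + 1/6·log_e(1/6) + 1/6·log_e(1/6) + 1/6·log_e(1/6)]
H(X,Y) = 1.7918 nats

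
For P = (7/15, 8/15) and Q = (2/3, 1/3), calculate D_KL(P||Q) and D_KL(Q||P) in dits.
D_KL(P||Q) = 0.0366, D_KL(Q||P) = 0.0352

KL divergence is not symmetric: D_KL(P||Q) ≠ D_KL(Q||P) in general.

D_KL(P||Q) = 0.0366 dits
D_KL(Q||P) = 0.0352 dits

No, they are not equal!

This asymmetry is why KL divergence is not a true distance metric.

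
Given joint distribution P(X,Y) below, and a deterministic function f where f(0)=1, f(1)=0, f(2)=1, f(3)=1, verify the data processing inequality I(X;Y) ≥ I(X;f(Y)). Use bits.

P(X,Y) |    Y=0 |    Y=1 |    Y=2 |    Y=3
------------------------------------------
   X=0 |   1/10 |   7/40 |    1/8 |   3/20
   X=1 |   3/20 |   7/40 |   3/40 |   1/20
I(X;Y) = 0.0469, I(X;f(Y)) = 0.0039, inequality holds: 0.0469 ≥ 0.0039

Data Processing Inequality: For any Markov chain X → Y → Z, we have I(X;Y) ≥ I(X;Z).

Here Z = f(Y) is a deterministic function of Y, forming X → Y → Z.

Original I(X;Y) = 0.0469 bits

After applying f:
P(X,Z) where Z=f(Y):
- P(X,Z=0) = P(X,Y=1)
- P(X,Z=1) = P(X,Y=0) + P(X,Y=2) + P(X,Y=3)

I(X;Z) = I(X;f(Y)) = 0.0039 bits

Verification: 0.0469 ≥ 0.0039 ✓

Information cannot be created by processing; the function f can only lose information about X.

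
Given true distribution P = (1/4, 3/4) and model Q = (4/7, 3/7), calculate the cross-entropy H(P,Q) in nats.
0.7754 nats

Cross-entropy: H(P,Q) = -Σ p(x) log q(x)

Alternatively: H(P,Q) = H(P) + D_KL(P||Q)
H(P) = 0.5623 nats
D_KL(P||Q) = 0.2130 nats

H(P,Q) = 0.5623 + 0.2130 = 0.7754 nats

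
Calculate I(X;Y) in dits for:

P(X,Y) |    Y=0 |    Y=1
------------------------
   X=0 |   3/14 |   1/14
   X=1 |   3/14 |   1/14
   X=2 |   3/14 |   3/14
0.0145 dits

Mutual information: I(X;Y) = H(X) + H(Y) - H(X,Y)

Marginals:
P(X) = (2/7, 2/7, 3/7), H(X) = 0.4686 dits
P(Y) = (9/14, 5/14), H(Y) = 0.2831 dits

Joint entropy: H(X,Y) = 0.7372 dits

I(X;Y) = 0.4686 + 0.2831 - 0.7372 = 0.0145 dits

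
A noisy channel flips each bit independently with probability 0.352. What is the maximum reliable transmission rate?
0.0642 bits

For a binary symmetric channel (BSC) with error probability p:
Capacity C = 1 - H(p) bits per symbol

where H(p) = -p log₂(p) - (1-p) log₂(1-p) is the binary entropy function.

H(0.352) = 0.9358 bits
C = 1 - 0.9358 = 0.0642 bits per symbol

This means we can reliably transmit up to 0.0642 bits of information per channel use.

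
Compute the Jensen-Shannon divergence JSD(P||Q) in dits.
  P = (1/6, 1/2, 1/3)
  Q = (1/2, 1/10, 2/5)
0.0512 dits

Jensen-Shannon divergence is:
JSD(P||Q) = 0.5 × D_KL(P||M) + 0.5 × D_KL(Q||M)
where M = 0.5 × (P + Q) is the mixture distribution.

M = 0.5 × (1/6, 1/2, 1/3) + 0.5 × (1/2, 1/10, 2/5) = (1/3, 3/10, 11/30)

D_KL(P||M) = 0.0470 dits
D_KL(Q||M) = 0.0554 dits

JSD(P||Q) = 0.5 × 0.0470 + 0.5 × 0.0554 = 0.0512 dits

Unlike KL divergence, JSD is symmetric and bounded: 0 ≤ JSD ≤ log(2).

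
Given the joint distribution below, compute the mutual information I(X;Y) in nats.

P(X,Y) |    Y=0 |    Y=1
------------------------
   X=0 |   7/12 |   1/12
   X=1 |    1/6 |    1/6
0.0801 nats

Mutual information: I(X;Y) = H(X) + H(Y) - H(X,Y)

Marginals:
P(X) = (2/3, 1/3), H(X) = 0.6365 nats
P(Y) = (3/4, 1/4), H(Y) = 0.5623 nats

Joint entropy: H(X,Y) = 1.1187 nats

I(X;Y) = 0.6365 + 0.5623 - 1.1187 = 0.0801 nats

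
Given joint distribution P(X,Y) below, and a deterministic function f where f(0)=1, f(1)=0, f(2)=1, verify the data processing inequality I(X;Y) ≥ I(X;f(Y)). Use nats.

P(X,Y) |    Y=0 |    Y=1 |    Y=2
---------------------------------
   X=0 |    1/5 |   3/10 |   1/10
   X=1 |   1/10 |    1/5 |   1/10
I(X;Y) = 0.0069, I(X;f(Y)) = 0.0000, inequality holds: 0.0069 ≥ 0.0000

Data Processing Inequality: For any Markov chain X → Y → Z, we have I(X;Y) ≥ I(X;Z).

Here Z = f(Y) is a deterministic function of Y, forming X → Y → Z.

Original I(X;Y) = 0.0069 nats

After applying f:
P(X,Z) where Z=f(Y):
- P(X,Z=0) = P(X,Y=1)
- P(X,Z=1) = P(X,Y=0) + P(X,Y=2)

I(X;Z) = I(X;f(Y)) = 0.0000 nats

Verification: 0.0069 ≥ 0.0000 ✓

Information cannot be created by processing; the function f can only lose information about X.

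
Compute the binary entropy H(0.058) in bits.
0.3195 bits

The binary entropy function is:
H(p) = -p log(p) - (1-p) log(1-p)

H(0.058) = -0.058 × log_2(0.058) - 0.942 × log_2(0.942)
H(0.058) = 0.3195 bits

Note: Binary entropy is maximized at p=0.5 (H=1 bit) and minimized at p=0 or p=1 (H=0).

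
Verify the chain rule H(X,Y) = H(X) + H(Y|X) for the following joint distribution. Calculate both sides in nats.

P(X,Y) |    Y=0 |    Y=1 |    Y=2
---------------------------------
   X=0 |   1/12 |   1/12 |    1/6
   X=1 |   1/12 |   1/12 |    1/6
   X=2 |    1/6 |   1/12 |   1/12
H(X,Y) = 2.1383, H(X) = 1.0986, H(Y|X) = 1.0397 (all in nats)

Chain rule: H(X,Y) = H(X) + H(Y|X)

Left side — joint entropy directly:
H(X,Y) = -Σ p(x,y) log p(x,y) = 2.1383 nats

Right side — compute H(Y|X) from the conditional distributions:
P(X) = (1/3, 1/3, 1/3), so H(X) = 1.0986 nats
H(Y|X) = Σ_x P(X=x) · H(Y|X=x):
  P(Y|X=0) = (1/4, 1/4, 1/2), H(Y|X=0) = 1.0397, weight P(X=0) = 1/3
  P(Y|X=1) = (1/4, 1/4, 1/2), H(Y|X=1) = 1.0397, weight P(X=1) = 1/3
  P(Y|X=2) = (1/2, 1/4, 1/4), H(Y|X=2) = 1.0397, weight P(X=2) = 1/3
H(Y|X) = 1.0397 nats

H(X) + H(Y|X) = 1.0986 + 1.0397 = 2.1383 nats

Both sides equal 2.1383 nats. ✓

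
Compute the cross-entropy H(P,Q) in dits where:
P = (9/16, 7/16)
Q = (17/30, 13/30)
0.2976 dits

Cross-entropy: H(P,Q) = -Σ p(x) log q(x)

Alternatively: H(P,Q) = H(P) + D_KL(P||Q)
H(P) = 0.2976 dits
D_KL(P||Q) = 0.0000 dits

H(P,Q) = 0.2976 + 0.0000 = 0.2976 dits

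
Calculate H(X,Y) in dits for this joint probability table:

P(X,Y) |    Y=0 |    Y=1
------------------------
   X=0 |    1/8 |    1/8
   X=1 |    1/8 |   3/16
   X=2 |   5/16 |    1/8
0.7457 dits

Joint entropy is H(X,Y) = -Σ_{x,y} p(x,y) log p(x,y).

Summing over all non-zero entries:
H(X,Y) = -[1/8·log_10(1/8) + 1/8·log_10(1/8) + 1/8·log_10(1/8) + 3/16·log_10(3/16) + 5/16·log_10(5/16) + 1/8·log_10(1/8)]
H(X,Y) = 0.7457 dits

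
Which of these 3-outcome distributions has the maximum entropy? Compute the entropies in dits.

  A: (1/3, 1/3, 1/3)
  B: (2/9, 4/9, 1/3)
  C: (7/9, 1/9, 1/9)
A

For a discrete distribution over n outcomes, entropy is maximized by the uniform distribution.

Computing entropies:
H(A) = 0.4771 dits
H(B) = 0.4607 dits
H(C) = 0.2969 dits

The uniform distribution (where all probabilities equal 1/3) achieves the maximum entropy of log_10(3) = 0.4771 dits.

Distribution A has the highest entropy.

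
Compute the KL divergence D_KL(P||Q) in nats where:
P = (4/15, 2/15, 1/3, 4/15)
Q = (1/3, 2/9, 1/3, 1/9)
0.1058 nats

KL divergence: D_KL(P||Q) = Σ p(x) log(p(x)/q(x))

Computing term by term:
  x=0: 4/15 × log_e[(4/15)/(1/3)] = 4/15 × -0.2231 = -0.0595
  x=1: 2/15 × log_e[(2/15)/(2/9)] = 2/15 × -0.5108 = -0.0681
  x=2: 1/3 × log_e[(1/3)/(1/3)] = 1/3 × 0.0000 = 0.0000
  x=3: 4/15 × log_e[(4/15)/(1/9)] = 4/15 × 0.8755 = 0.2335

D_KL(P||Q) = 0.1058 nats

Note: KL divergence is always non-negative and equals 0 iff P = Q.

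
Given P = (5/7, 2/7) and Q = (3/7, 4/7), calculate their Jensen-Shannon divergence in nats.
0.0423 nats

Jensen-Shannon divergence is:
JSD(P||Q) = 0.5 × D_KL(P||M) + 0.5 × D_KL(Q||M)
where M = 0.5 × (P + Q) is the mixture distribution.

M = 0.5 × (5/7, 2/7) + 0.5 × (3/7, 4/7) = (4/7, 3/7)

D_KL(P||M) = 0.0435 nats
D_KL(Q||M) = 0.0411 nats

JSD(P||Q) = 0.5 × 0.0435 + 0.5 × 0.0411 = 0.0423 nats

Unlike KL divergence, JSD is symmetric and bounded: 0 ≤ JSD ≤ log(2).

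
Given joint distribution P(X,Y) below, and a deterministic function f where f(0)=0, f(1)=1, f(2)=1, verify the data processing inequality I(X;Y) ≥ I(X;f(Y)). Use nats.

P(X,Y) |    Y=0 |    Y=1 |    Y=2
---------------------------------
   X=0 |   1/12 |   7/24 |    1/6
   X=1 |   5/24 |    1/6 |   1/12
I(X;Y) = 0.0556, I(X;f(Y)) = 0.0553, inequality holds: 0.0556 ≥ 0.0553

Data Processing Inequality: For any Markov chain X → Y → Z, we have I(X;Y) ≥ I(X;Z).

Here Z = f(Y) is a deterministic function of Y, forming X → Y → Z.

Original I(X;Y) = 0.0556 nats

After applying f:
P(X,Z) where Z=f(Y):
- P(X,Z=0) = P(X,Y=0)
- P(X,Z=1) = P(X,Y=1) + P(X,Y=2)

I(X;Z) = I(X;f(Y)) = 0.0553 nats

Verification: 0.0556 ≥ 0.0553 ✓

Information cannot be created by processing; the function f can only lose information about X.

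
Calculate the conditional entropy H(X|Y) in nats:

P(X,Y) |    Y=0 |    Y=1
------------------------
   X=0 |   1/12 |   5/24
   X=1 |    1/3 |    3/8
0.5887 nats

Using the chain rule: H(X|Y) = H(X,Y) - H(Y)

First, compute H(X,Y) = 1.2679 nats

Marginal P(Y) = (5/12, 7/12)
H(Y) = 0.6792 nats

H(X|Y) = H(X,Y) - H(Y) = 1.2679 - 0.6792 = 0.5887 nats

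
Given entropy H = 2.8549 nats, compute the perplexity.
17.3727

Perplexity is e^H (or exp(H) for natural log).

H = 2.8549 nats
Perplexity = e^2.8549 = 17.3727

Interpretation: The model's uncertainty is equivalent to choosing uniformly among 17.4 options.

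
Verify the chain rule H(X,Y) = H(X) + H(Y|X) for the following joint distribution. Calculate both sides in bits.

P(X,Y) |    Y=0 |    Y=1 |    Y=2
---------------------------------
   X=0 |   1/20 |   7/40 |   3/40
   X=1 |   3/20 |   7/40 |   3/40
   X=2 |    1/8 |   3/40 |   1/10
H(X,Y) = 3.0548, H(X) = 1.5710, H(Y|X) = 1.4838 (all in bits)

Chain rule: H(X,Y) = H(X) + H(Y|X)

Left side — joint entropy directly:
H(X,Y) = -Σ p(x,y) log p(x,y) = 3.0548 bits

Right side — compute H(Y|X) from the conditional distributions:
P(X) = (3/10, 2/5, 3/10), so H(X) = 1.5710 bits
H(Y|X) = Σ_x P(X=x) · H(Y|X=x):
  P(Y|X=0) = (1/6, 7/12, 1/4), H(Y|X=0) = 1.3844, weight P(X=0) = 3/10
  P(Y|X=1) = (3/8, 7/16, 3/16), H(Y|X=1) = 1.5052, weight P(X=1) = 2/5
  P(Y|X=2) = (5/12, 1/4, 1/3), H(Y|X=2) = 1.5546, weight P(X=2) = 3/10
H(Y|X) = 1.4838 bits

H(X) + H(Y|X) = 1.5710 + 1.4838 = 3.0548 bits

Both sides equal 3.0548 bits. ✓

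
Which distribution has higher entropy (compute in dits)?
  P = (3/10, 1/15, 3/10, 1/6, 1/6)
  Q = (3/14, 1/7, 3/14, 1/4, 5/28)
Q

Computing entropies in dits:
H(P) = 0.6515
H(Q) = 0.6916

Distribution Q has higher entropy.

Intuition: The distribution closer to uniform (more spread out) has higher entropy.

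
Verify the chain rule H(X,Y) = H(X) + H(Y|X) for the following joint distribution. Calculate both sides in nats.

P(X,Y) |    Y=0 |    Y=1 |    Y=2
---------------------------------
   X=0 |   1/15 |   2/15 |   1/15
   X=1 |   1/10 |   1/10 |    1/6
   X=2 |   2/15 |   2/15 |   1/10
H(X,Y) = 2.1564, H(X) = 1.0882, H(Y|X) = 1.0682 (all in nats)

Chain rule: H(X,Y) = H(X) + H(Y|X)

Left side — joint entropy directly:
H(X,Y) = -Σ p(x,y) log p(x,y) = 2.1564 nats

Right side — compute H(Y|X) from the conditional distributions:
P(X) = (4/15, 11/30, 11/30), so H(X) = 1.0882 nats
H(Y|X) = Σ_x P(X=x) · H(Y|X=x):
  P(Y|X=0) = (1/4, 1/2, 1/4), H(Y|X=0) = 1.0397, weight P(X=0) = 4/15
  P(Y|X=1) = (3/11, 3/11, 5/11), H(Y|X=1) = 1.0671, weight P(X=1) = 11/30
  P(Y|X=2) = (4/11, 4/11, 3/11), H(Y|X=2) = 1.0901, weight P(X=2) = 11/30
H(Y|X) = 1.0682 nats

H(X) + H(Y|X) = 1.0882 + 1.0682 = 2.1564 nats

Both sides equal 2.1564 nats. ✓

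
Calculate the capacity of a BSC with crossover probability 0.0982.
0.5367 bits

For a binary symmetric channel (BSC) with error probability p:
Capacity C = 1 - H(p) bits per symbol

where H(p) = -p log₂(p) - (1-p) log₂(1-p) is the binary entropy function.

H(0.0982) = 0.4633 bits
C = 1 - 0.4633 = 0.5367 bits per symbol

This means we can reliably transmit up to 0.5367 bits of information per channel use.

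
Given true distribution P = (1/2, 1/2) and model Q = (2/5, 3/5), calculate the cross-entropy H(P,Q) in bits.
1.0294 bits

Cross-entropy: H(P,Q) = -Σ p(x) log q(x)

Alternatively: H(P,Q) = H(P) + D_KL(P||Q)
H(P) = 1.0000 bits
D_KL(P||Q) = 0.0294 bits

H(P,Q) = 1.0000 + 0.0294 = 1.0294 bits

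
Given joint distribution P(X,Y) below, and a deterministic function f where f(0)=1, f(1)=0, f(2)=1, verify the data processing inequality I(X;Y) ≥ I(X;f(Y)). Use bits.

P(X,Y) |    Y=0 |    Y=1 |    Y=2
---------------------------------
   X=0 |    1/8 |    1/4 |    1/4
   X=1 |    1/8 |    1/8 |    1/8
I(X;Y) = 0.0157, I(X;f(Y)) = 0.0032, inequality holds: 0.0157 ≥ 0.0032

Data Processing Inequality: For any Markov chain X → Y → Z, we have I(X;Y) ≥ I(X;Z).

Here Z = f(Y) is a deterministic function of Y, forming X → Y → Z.

Original I(X;Y) = 0.0157 bits

After applying f:
P(X,Z) where Z=f(Y):
- P(X,Z=0) = P(X,Y=1)
- P(X,Z=1) = P(X,Y=0) + P(X,Y=2)

I(X;Z) = I(X;f(Y)) = 0.0032 bits

Verification: 0.0157 ≥ 0.0032 ✓

Information cannot be created by processing; the function f can only lose information about X.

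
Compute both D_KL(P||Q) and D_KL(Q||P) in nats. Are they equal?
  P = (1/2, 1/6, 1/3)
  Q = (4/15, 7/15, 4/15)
D_KL(P||Q) = 0.2171, D_KL(Q||P) = 0.2534

KL divergence is not symmetric: D_KL(P||Q) ≠ D_KL(Q||P) in general.

D_KL(P||Q) = 0.2171 nats
D_KL(Q||P) = 0.2534 nats

No, they are not equal!

This asymmetry is why KL divergence is not a true distance metric.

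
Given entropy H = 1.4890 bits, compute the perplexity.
2.8069

Perplexity is 2^H (or exp(H) for natural log).

H = 1.4890 bits
Perplexity = 2^1.4890 = 2.8069

Interpretation: The model's uncertainty is equivalent to choosing uniformly among 2.8 options.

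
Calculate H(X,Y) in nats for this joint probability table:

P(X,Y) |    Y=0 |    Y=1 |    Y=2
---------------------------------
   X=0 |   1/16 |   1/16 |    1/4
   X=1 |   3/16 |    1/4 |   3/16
1.6675 nats

Joint entropy is H(X,Y) = -Σ_{x,y} p(x,y) log p(x,y).

Summing over all non-zero entries:
H(X,Y) = -[1/16·log_e(1/16) + 1/16·log_e(1/16) + 1/4·log_e(1/4) + 3/16·log_e(3/16) + 1/4·log_e(1/4) + 3/16·log_e(3/16)]
H(X,Y) = 1.6675 nats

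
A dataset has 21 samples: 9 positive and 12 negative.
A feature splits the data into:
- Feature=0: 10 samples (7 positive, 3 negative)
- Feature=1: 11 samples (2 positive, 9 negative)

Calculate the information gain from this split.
0.2073 bits

Information Gain = H(Y) - H(Y|Feature)

Before split:
P(positive) = 9/21 = 0.4286
H(Y) = 0.9852 bits

After split:
Feature=0: H = 0.8813 bits (weight = 10/21)
Feature=1: H = 0.6840 bits (weight = 11/21)
H(Y|Feature) = (10/21)×0.8813 + (11/21)×0.6840 = 0.7780 bits

Information Gain = 0.9852 - 0.7780 = 0.2073 bits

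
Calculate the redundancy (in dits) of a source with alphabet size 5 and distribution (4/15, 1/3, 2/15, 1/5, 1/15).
0.0520 dits

Redundancy measures how far a source is from maximum entropy:
R = H_max - H(X)

Maximum entropy for 5 symbols: H_max = log_10(5) = 0.6990 dits
Actual entropy: H(X) = 0.6470 dits
Redundancy: R = 0.6990 - 0.6470 = 0.0520 dits

This redundancy represents potential for compression: the source could be compressed by 0.0520 dits per symbol.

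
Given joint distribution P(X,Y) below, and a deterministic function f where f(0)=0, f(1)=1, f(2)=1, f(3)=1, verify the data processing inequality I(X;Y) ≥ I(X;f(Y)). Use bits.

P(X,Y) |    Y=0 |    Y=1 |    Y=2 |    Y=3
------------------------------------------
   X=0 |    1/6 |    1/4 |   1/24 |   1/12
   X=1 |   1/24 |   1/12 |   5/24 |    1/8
I(X;Y) = 0.2094, I(X;f(Y)) = 0.0545, inequality holds: 0.2094 ≥ 0.0545

Data Processing Inequality: For any Markov chain X → Y → Z, we have I(X;Y) ≥ I(X;Z).

Here Z = f(Y) is a deterministic function of Y, forming X → Y → Z.

Original I(X;Y) = 0.2094 bits

After applying f:
P(X,Z) where Z=f(Y):
- P(X,Z=0) = P(X,Y=0)
- P(X,Z=1) = P(X,Y=1) + P(X,Y=2) + P(X,Y=3)

I(X;Z) = I(X;f(Y)) = 0.0545 bits

Verification: 0.2094 ≥ 0.0545 ✓

Information cannot be created by processing; the function f can only lose information about X.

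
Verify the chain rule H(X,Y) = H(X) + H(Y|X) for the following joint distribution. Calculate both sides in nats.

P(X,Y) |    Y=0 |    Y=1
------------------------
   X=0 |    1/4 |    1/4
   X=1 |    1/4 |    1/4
H(X,Y) = 1.3863, H(X) = 0.6931, H(Y|X) = 0.6931 (all in nats)

Chain rule: H(X,Y) = H(X) + H(Y|X)

Left side — joint entropy directly:
H(X,Y) = -Σ p(x,y) log p(x,y) = 1.3863 nats

Right side — compute H(Y|X) from the conditional distributions:
P(X) = (1/2, 1/2), so H(X) = 0.6931 nats
H(Y|X) = Σ_x P(X=x) · H(Y|X=x):
  P(Y|X=0) = (1/2, 1/2), H(Y|X=0) = 0.6931, weight P(X=0) = 1/2
  P(Y|X=1) = (1/2, 1/2), H(Y|X=1) = 0.6931, weight P(X=1) = 1/2
H(Y|X) = 0.6931 nats

H(X) + H(Y|X) = 0.6931 + 0.6931 = 1.3863 nats

Both sides equal 1.3863 nats. ✓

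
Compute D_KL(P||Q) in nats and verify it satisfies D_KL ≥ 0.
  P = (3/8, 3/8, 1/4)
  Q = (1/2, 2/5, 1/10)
0.0970 nats

KL divergence satisfies the Gibbs inequality: D_KL(P||Q) ≥ 0 for all distributions P, Q.

D_KL(P||Q) = Σ p(x) log(p(x)/q(x))
Term by term:
  x=0: 3/8 × log_e[(3/8)/(1/2)] = -0.1079
  x=1: 3/8 × log_e[(3/8)/(2/5)] = -0.0242
  x=2: 1/4 × log_e[(1/4)/(1/10)] = 0.2291
D_KL(P||Q) = 0.0970 nats

D_KL(P||Q) = 0.0970 ≥ 0 ✓

This non-negativity is a fundamental property: relative entropy cannot be negative because it measures how different Q is from P.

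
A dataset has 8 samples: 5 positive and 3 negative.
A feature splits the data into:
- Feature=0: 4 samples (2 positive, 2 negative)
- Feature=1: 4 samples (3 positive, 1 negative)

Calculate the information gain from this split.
0.0488 bits

Information Gain = H(Y) - H(Y|Feature)

Before split:
P(positive) = 5/8 = 0.6250
H(Y) = 0.9544 bits

After split:
Feature=0: H = 1.0000 bits (weight = 4/8)
Feature=1: H = 0.8113 bits (weight = 4/8)
H(Y|Feature) = (4/8)×1.0000 + (4/8)×0.8113 = 0.9056 bits

Information Gain = 0.9544 - 0.9056 = 0.0488 bits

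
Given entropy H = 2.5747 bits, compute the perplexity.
5.9575

Perplexity is 2^H (or exp(H) for natural log).

H = 2.5747 bits
Perplexity = 2^2.5747 = 5.9575

Interpretation: The model's uncertainty is equivalent to choosing uniformly among 6.0 options.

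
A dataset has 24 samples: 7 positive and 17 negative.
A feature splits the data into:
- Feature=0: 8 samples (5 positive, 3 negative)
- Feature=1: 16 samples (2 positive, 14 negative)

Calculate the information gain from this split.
0.1903 bits

Information Gain = H(Y) - H(Y|Feature)

Before split:
P(positive) = 7/24 = 0.2917
H(Y) = 0.8709 bits

After split:
Feature=0: H = 0.9544 bits (weight = 8/24)
Feature=1: H = 0.5436 bits (weight = 16/24)
H(Y|Feature) = (8/24)×0.9544 + (16/24)×0.5436 = 0.6805 bits

Information Gain = 0.8709 - 0.6805 = 0.1903 bits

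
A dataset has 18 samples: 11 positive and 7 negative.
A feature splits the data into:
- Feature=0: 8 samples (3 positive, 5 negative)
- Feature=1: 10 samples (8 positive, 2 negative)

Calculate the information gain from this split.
0.1388 bits

Information Gain = H(Y) - H(Y|Feature)

Before split:
P(positive) = 11/18 = 0.6111
H(Y) = 0.9641 bits

After split:
Feature=0: H = 0.9544 bits (weight = 8/18)
Feature=1: H = 0.7219 bits (weight = 10/18)
H(Y|Feature) = (8/18)×0.9544 + (10/18)×0.7219 = 0.8253 bits

Information Gain = 0.9641 - 0.8253 = 0.1388 bits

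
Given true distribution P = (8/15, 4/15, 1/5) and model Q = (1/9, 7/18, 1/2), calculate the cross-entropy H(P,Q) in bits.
2.2540 bits

Cross-entropy: H(P,Q) = -Σ p(x) log q(x)

Alternatively: H(P,Q) = H(P) + D_KL(P||Q)
H(P) = 1.4566 bits
D_KL(P||Q) = 0.7974 bits

H(P,Q) = 1.4566 + 0.7974 = 2.2540 bits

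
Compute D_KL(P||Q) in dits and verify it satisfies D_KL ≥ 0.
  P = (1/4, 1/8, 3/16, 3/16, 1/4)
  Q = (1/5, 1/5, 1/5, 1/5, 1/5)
0.0124 dits

KL divergence satisfies the Gibbs inequality: D_KL(P||Q) ≥ 0 for all distributions P, Q.

D_KL(P||Q) = Σ p(x) log(p(x)/q(x))
Term by term:
  x=0: 1/4 × log_10[(1/4)/(1/5)] = 0.0242
  x=1: 1/8 × log_10[(1/8)/(1/5)] = -0.0255
  x=2: 3/16 × log_10[(3/16)/(1/5)] = -0.0053
  x=3: 3/16 × log_10[(3/16)/(1/5)] = -0.0053
  x=4: 1/4 × log_10[(1/4)/(1/5)] = 0.0242
D_KL(P||Q) = 0.0124 dits

D_KL(P||Q) = 0.0124 ≥ 0 ✓

This non-negativity is a fundamental property: relative entropy cannot be negative because it measures how different Q is from P.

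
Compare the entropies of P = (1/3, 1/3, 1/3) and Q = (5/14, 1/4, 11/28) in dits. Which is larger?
P

Computing entropies in dits:
H(P) = 0.4771
H(Q) = 0.4696

Distribution P has higher entropy.

Intuition: The distribution closer to uniform (more spread out) has higher entropy.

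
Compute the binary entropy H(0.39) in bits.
0.9648 bits

The binary entropy function is:
H(p) = -p log(p) - (1-p) log(1-p)

H(0.39) = -0.39 × log_2(0.39) - 0.61 × log_2(0.61)
H(0.39) = 0.9648 bits

Note: Binary entropy is maximized at p=0.5 (H=1 bit) and minimized at p=0 or p=1 (H=0).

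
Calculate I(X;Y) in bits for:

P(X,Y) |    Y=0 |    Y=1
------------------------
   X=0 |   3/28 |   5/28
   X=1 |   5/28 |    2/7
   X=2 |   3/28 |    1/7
0.0013 bits

Mutual information: I(X;Y) = H(X) + H(Y) - H(X,Y)

Marginals:
P(X) = (2/7, 13/28, 1/4), H(X) = 1.5303 bits
P(Y) = (11/28, 17/28), H(Y) = 0.9666 bits

Joint entropy: H(X,Y) = 2.4956 bits

I(X;Y) = 1.5303 + 0.9666 - 2.4956 = 0.0013 bits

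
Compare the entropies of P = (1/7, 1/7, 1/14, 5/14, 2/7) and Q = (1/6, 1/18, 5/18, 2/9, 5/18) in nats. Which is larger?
Q

Computing entropies in nats:
H(P) = 1.4701
H(Q) = 1.5051

Distribution Q has higher entropy.

Intuition: The distribution closer to uniform (more spread out) has higher entropy.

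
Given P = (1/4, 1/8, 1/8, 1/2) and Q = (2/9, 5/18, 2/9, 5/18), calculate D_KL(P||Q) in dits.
0.0658 dits

KL divergence: D_KL(P||Q) = Σ p(x) log(p(x)/q(x))

Computing term by term:
  x=0: 1/4 × log_10[(1/4)/(2/9)] = 1/4 × 0.0512 = 0.0128
  x=1: 1/8 × log_10[(1/8)/(5/18)] = 1/8 × -0.3468 = -0.0433
  x=2: 1/8 × log_10[(1/8)/(2/9)] = 1/8 × -0.2499 = -0.0312
  x=3: 1/2 × log_10[(1/2)/(5/18)] = 1/2 × 0.2553 = 0.1276

D_KL(P||Q) = 0.0658 dits

Note: KL divergence is always non-negative and equals 0 iff P = Q.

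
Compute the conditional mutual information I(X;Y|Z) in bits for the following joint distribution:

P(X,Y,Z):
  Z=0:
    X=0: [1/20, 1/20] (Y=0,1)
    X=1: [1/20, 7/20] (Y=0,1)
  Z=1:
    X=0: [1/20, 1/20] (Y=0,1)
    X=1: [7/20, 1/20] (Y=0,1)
0.0871 bits

Conditional mutual information: I(X;Y|Z) = H(X|Z) + H(Y|Z) - H(X,Y|Z)

H(Z) = 1.0000
H(X,Z) = 1.7219 → H(X|Z) = 0.7219
H(Y,Z) = 1.7219 → H(Y|Z) = 0.7219
H(X,Y,Z) = 2.3568 → H(X,Y|Z) = 1.3568

I(X;Y|Z) = 0.7219 + 0.7219 - 1.3568 = 0.0871 bits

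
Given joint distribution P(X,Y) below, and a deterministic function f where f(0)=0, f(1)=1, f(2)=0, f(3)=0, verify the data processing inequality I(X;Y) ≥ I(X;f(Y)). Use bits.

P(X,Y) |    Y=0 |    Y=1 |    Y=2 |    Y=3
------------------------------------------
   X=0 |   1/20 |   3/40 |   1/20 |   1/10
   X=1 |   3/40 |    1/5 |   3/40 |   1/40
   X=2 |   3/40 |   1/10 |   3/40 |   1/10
I(X;Y) = 0.0890, I(X;f(Y)) = 0.0461, inequality holds: 0.0890 ≥ 0.0461

Data Processing Inequality: For any Markov chain X → Y → Z, we have I(X;Y) ≥ I(X;Z).

Here Z = f(Y) is a deterministic function of Y, forming X → Y → Z.

Original I(X;Y) = 0.0890 bits

After applying f:
P(X,Z) where Z=f(Y):
- P(X,Z=0) = P(X,Y=0) + P(X,Y=2) + P(X,Y=3)
- P(X,Z=1) = P(X,Y=1)

I(X;Z) = I(X;f(Y)) = 0.0461 bits

Verification: 0.0890 ≥ 0.0461 ✓

Information cannot be created by processing; the function f can only lose information about X.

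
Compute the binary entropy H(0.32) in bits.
0.9044 bits

The binary entropy function is:
H(p) = -p log(p) - (1-p) log(1-p)

H(0.32) = -0.32 × log_2(0.32) - 0.68 × log_2(0.68)
H(0.32) = 0.9044 bits

Note: Binary entropy is maximized at p=0.5 (H=1 bit) and minimized at p=0 or p=1 (H=0).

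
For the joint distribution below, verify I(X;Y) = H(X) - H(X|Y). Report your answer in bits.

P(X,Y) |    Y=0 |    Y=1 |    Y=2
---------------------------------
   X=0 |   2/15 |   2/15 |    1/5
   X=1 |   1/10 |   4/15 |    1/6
I(X;Y) = 0.0351 bits

Mutual information has multiple equivalent forms:
- I(X;Y) = H(X) - H(X|Y)
- I(X;Y) = H(Y) - H(Y|X)
- I(X;Y) = H(X) + H(Y) - H(X,Y)

Computing all quantities:
H(X) = 0.9968, H(Y) = 1.5494, H(X,Y) = 2.5111
H(X|Y) = 0.9617, H(Y|X) = 1.5143

Verification:
H(X) - H(X|Y) = 0.9968 - 0.9617 = 0.0351
H(Y) - H(Y|X) = 1.5494 - 1.5143 = 0.0351
H(X) + H(Y) - H(X,Y) = 0.9968 + 1.5494 - 2.5111 = 0.0351

All forms give I(X;Y) = 0.0351 bits. ✓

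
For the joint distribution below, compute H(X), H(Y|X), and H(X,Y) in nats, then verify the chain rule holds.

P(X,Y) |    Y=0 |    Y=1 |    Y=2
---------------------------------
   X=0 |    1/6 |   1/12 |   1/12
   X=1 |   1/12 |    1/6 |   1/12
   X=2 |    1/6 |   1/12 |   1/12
H(X,Y) = 2.1383, H(X) = 1.0986, H(Y|X) = 1.0397 (all in nats)

Chain rule: H(X,Y) = H(X) + H(Y|X)

Left side — joint entropy directly:
H(X,Y) = -Σ p(x,y) log p(x,y) = 2.1383 nats

Right side — compute H(Y|X) from the conditional distributions:
P(X) = (1/3, 1/3, 1/3), so H(X) = 1.0986 nats
H(Y|X) = Σ_x P(X=x) · H(Y|X=x):
  P(Y|X=0) = (1/2, 1/4, 1/4), H(Y|X=0) = 1.0397, weight P(X=0) = 1/3
  P(Y|X=1) = (1/4, 1/2, 1/4), H(Y|X=1) = 1.0397, weight P(X=1) = 1/3
  P(Y|X=2) = (1/2, 1/4, 1/4), H(Y|X=2) = 1.0397, weight P(X=2) = 1/3
H(Y|X) = 1.0397 nats

H(X) + H(Y|X) = 1.0986 + 1.0397 = 2.1383 nats

Both sides equal 2.1383 nats. ✓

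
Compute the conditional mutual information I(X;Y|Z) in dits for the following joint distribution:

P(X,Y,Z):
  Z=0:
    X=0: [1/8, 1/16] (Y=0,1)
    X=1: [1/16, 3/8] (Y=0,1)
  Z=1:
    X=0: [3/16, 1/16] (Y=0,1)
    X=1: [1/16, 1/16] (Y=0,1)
0.0410 dits

Conditional mutual information: I(X;Y|Z) = H(X|Z) + H(Y|Z) - H(X,Y|Z)

H(Z) = 0.2873
H(X,Z) = 0.5568 → H(X|Z) = 0.2695
H(Y,Z) = 0.5568 → H(Y|Z) = 0.2695
H(X,Y,Z) = 0.7852 → H(X,Y|Z) = 0.4979

I(X;Y|Z) = 0.2695 + 0.2695 - 0.4979 = 0.0410 dits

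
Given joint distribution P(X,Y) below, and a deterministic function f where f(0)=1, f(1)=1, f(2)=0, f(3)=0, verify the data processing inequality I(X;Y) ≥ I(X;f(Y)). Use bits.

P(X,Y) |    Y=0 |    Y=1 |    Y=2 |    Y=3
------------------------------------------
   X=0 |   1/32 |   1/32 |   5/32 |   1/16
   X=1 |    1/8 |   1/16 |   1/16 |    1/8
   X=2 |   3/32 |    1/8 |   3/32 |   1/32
I(X;Y) = 0.1561, I(X;f(Y)) = 0.0822, inequality holds: 0.1561 ≥ 0.0822

Data Processing Inequality: For any Markov chain X → Y → Z, we have I(X;Y) ≥ I(X;Z).

Here Z = f(Y) is a deterministic function of Y, forming X → Y → Z.

Original I(X;Y) = 0.1561 bits

After applying f:
P(X,Z) where Z=f(Y):
- P(X,Z=0) = P(X,Y=2) + P(X,Y=3)
- P(X,Z=1) = P(X,Y=0) + P(X,Y=1)

I(X;Z) = I(X;f(Y)) = 0.0822 bits

Verification: 0.1561 ≥ 0.0822 ✓

Information cannot be created by processing; the function f can only lose information about X.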